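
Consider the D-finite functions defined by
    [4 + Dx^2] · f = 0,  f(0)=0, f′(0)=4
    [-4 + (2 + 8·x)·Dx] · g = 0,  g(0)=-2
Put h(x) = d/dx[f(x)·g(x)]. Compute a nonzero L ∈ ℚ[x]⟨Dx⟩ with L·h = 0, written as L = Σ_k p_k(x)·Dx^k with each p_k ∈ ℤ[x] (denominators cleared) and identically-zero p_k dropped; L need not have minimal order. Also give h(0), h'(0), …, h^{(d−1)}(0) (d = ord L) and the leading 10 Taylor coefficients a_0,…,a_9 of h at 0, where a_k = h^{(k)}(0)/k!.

L = (8 + 96·x + 256·x^2 + 256·x^3 + 256·x^4) + (2 - 48·x^2 - 64·x^3)·Dx + (1 + 10·x + 36·x^2 + 64·x^3 + 64·x^4)·Dx^2  (order 2).
h: a_k = -8, -32, 64, -256/3, 1024/3, -6144/5, 195584/45, -991232/63, 18219008/315, -17416192/81, …
ICs: h(0) = -8, h′(0) = -32.

f: a_k = 0, 4, 0, -8/3, 0, 8/15, 0, -16/315, 0, 8/2835, …
g: a_k = -2, -4, 4, -8, 20, -56, 168, -528, 1716, -5720, …
L₀ := L_f ⊗_s L_g (sym. prod.), ord ≤ 2.
h=h₀': d/dx-closure on L₀ ⇒ L.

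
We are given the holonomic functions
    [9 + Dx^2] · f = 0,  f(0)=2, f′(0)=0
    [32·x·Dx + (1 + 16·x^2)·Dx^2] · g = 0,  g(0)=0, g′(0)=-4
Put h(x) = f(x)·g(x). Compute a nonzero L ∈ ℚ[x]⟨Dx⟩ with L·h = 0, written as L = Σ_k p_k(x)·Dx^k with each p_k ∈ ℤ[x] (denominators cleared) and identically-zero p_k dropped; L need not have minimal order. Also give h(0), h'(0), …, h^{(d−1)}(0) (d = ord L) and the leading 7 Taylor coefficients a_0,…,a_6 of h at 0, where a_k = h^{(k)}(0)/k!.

f: a_k = 2, 0, -9, 0, 27/4, 0, -81/40, …
g: a_k = 0, -4, 0, 64/3, 0, -1024/5, 0, …
Product ⇒ symmetric product L₀, ord ≤ 4.
L = (16425 + 696384·x^2 + 2778624·x^4 + 11943936·x^6 + 47775744·x^8) + (23616·x + 543744·x^3 + 3981312·x^5 + 21233664·x^7)·Dx + (2050 + 87168·x^2 + 470016·x^4 + 2654208·x^6 + 10616832·x^8)·Dx^2 + (2624·x + 60416·x^3 + 442368·x^5 + 2359296·x^7)·Dx^3 + (25 + 1088·x^2 + 17920·x^4 + 147456·x^6 + 589824·x^8)·Dx^4  (order 4).
h: a_k = 0, -8, 0, 236/3, 0, -3143/5, 0, …
ICs: h(0) = 0, h′(0) = -8, h′′(0) = 0, h′′′(0) = 472.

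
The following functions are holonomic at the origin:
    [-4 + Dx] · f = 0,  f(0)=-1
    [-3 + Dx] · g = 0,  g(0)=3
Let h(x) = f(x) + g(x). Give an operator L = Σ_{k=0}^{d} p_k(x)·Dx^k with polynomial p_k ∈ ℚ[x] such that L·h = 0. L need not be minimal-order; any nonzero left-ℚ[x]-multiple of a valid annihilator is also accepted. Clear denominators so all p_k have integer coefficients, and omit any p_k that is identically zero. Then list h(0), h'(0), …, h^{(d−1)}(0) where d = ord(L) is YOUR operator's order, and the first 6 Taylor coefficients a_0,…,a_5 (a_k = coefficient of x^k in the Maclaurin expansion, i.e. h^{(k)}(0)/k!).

f: a_k = -1, -4, -8, -32/3, -32/3, -128/15, …
g: a_k = 3, 9, 27/2, 27/2, 81/8, 243/40, …
Sum ⇒ L₀ = lclm(L_f,L_g) in ℚ(x)⟨Dx⟩.
L = 12 - 7·Dx + Dx^2  (order 2).
h: a_k = 2, 5, 11/2, 17/6, -13/24, -59/24, …
ICs: h(0) = 2, h′(0) = 5.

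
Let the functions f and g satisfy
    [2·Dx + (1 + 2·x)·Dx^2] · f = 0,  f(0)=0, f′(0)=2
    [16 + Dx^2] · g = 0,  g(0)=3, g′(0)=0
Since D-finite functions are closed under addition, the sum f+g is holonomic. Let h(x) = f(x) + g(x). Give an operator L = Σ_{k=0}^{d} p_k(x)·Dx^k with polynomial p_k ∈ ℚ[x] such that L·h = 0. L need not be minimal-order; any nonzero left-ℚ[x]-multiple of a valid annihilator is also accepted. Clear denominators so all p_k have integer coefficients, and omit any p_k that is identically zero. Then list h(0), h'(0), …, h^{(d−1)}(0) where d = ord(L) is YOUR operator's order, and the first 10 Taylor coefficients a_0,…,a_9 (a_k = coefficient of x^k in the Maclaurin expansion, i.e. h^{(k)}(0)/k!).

f: a_k = 0, 2, -2, 8/3, -4, 32/5, -32/3, 128/7, -32, 512/9, …
g: a_k = 3, 0, -24, 0, 32, 0, -256/15, 0, 512/105, 0, …
h₀=f+g: left-lcm gives L₀, ord ≤ 4.
L = (160 + 256·x + 256·x^2)·Dx + (48 + 224·x + 384·x^2 + 256·x^3)·Dx^2 + (10 + 16·x + 16·x^2)·Dx^3 + (3 + 14·x + 24·x^2 + 16·x^3)·Dx^4  (order 4).
h: a_k = 3, 2, -26, 8/3, 28, 32/5, -416/15, 128/7, -2848/105, 512/9, …
ICs: h(0) = 3, h′(0) = 2, h′′(0) = -52, h′′′(0) = 16.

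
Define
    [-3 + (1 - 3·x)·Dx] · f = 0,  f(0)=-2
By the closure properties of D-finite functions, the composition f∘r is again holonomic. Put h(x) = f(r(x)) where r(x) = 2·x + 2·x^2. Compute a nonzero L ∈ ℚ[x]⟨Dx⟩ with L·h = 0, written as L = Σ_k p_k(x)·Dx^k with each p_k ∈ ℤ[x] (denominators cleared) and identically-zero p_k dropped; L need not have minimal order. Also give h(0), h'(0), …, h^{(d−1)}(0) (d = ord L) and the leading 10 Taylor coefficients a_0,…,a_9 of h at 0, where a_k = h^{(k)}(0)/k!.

L = (6 + 12·x) + (-1 + 6·x + 6·x^2)·Dx  (order 1).
h: a_k = -2, -12, -84, -576, -3960, -27216, -187056, -1285632, -8836128, -60730560, …
ICs: h(0) = -2.

f: a_k = -2, -6, -18, -54, -162, -486, -1458, -4374, -13122, -39366, …
h₀=f(r): pull back L_f along r ⇒ L₀.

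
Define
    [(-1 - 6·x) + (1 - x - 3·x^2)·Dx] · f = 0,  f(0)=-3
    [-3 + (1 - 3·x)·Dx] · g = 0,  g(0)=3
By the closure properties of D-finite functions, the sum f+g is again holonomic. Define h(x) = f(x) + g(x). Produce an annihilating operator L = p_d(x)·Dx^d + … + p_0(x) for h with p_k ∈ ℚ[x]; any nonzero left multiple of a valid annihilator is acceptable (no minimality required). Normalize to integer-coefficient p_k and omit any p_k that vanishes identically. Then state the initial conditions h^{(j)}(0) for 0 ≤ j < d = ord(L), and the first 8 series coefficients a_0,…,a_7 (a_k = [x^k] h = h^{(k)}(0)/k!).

f: a_k = -3, -3, -12, -21, -57, -120, -291, -651, …
g: a_k = 3, 9, 27, 81, 243, 729, 2187, 6561, …
L₀ := lclm(L_f,L_g); ord L₀ ≤ 1+1.
L = (6 - 108·x + 162·x^2 - 162·x^3) + (10 - 6·x - 108·x^2 + 270·x^3 - 324·x^4)·Dx + (-2 + 14·x - 33·x^2 + 18·x^3 + 54·x^4 - 81·x^5)·Dx^2  (order 2).
h: a_k = 0, 6, 15, 60, 186, 609, 1896, 5910, …
ICs: h(0) = 0, h′(0) = 6.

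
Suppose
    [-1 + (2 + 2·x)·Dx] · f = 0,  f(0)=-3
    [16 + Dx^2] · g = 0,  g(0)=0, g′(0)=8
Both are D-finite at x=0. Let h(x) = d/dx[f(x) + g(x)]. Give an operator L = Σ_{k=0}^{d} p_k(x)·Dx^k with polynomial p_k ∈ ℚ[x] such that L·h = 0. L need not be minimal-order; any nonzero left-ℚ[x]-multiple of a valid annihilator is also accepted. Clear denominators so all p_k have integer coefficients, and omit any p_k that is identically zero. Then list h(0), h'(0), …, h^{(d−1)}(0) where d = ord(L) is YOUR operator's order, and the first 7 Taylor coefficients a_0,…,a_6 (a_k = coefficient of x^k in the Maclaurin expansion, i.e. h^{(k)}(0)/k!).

f: a_k = -3, -3/2, 3/8, -3/16, 15/128, -21/256, 63/1024, …
g: a_k = 0, 8, 0, -64/3, 0, 256/15, 0, …
Weyl lclm of L_f,L_g ⇒ L₀ (ord ≤ 3).
h₀' ⇒ L via d/dx closure of L₀.
L = (-1264 - 2048·x - 1024·x^2) + (-2144 - 6240·x - 6144·x^2 - 2048·x^3)·Dx + (-79 - 128·x - 64·x^2)·Dx^2 + (-134 - 390·x - 384·x^2 - 128·x^3)·Dx^3  (order 3).
h: a_k = 13/2, 3/4, -1033/16, 15/32, 65221/768, 189/512, -4225489/92160, …
ICs: h(0) = 13/2, h′(0) = 3/4, h′′(0) = -1033/8.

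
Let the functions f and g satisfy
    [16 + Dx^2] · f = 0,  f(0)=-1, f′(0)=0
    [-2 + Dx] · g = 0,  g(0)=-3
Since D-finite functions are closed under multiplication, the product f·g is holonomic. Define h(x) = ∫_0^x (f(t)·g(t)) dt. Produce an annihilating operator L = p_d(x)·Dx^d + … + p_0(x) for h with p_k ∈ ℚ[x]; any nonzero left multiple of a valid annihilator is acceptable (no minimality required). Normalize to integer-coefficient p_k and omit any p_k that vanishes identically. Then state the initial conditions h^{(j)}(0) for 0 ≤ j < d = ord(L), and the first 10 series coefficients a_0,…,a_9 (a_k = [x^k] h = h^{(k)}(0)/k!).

f: a_k = -1, 0, 8, 0, -32/3, 0, 256/45, 0, -512/315, 0, …
g: a_k = -3, -6, -6, -4, -2, -4/5, -4/15, -8/105, -2/105, -4/945, …
f·g: L₀ = L_f ⊗_s L_g, ord ≤ 2·1.
h=∫h₀ ⇒ L = L₀·Dx.
L = 20·Dx - 4·Dx^2 + Dx^3  (order 3).
h: a_k = 0, 3, 3, -6, -11, -14/5, 82/15, 156/35, 29/105, -1054/945, …
ICs: h(0) = 0, h′(0) = 3, h′′(0) = 6.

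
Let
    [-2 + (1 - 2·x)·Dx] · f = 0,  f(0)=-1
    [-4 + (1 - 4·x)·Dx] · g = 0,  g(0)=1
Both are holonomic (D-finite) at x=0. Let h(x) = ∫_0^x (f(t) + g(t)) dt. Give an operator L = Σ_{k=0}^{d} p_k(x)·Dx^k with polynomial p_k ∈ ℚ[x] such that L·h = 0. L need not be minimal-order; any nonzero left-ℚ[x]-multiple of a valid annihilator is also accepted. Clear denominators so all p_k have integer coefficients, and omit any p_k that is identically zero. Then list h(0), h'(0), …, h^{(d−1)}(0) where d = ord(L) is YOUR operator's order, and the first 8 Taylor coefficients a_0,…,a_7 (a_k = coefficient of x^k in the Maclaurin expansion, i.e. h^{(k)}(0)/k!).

L = -16·Dx + (12 - 32·x)·Dx^2 + (-1 + 6·x - 8·x^2)·Dx^3  (order 3).
h: a_k = 0, 0, 1, 4, 14, 48, 496/3, 576, …
ICs: h(0) = 0, h′(0) = 0, h′′(0) = 2.

f: a_k = -1, -2, -4, -8, -16, -32, -64, -128, …
g: a_k = 1, 4, 16, 64, 256, 1024, 4096, 16384, …
L₀ := lclm(L_f,L_g); ord L₀ ≤ 1+1.
h=∫₀ˣh₀: take L = L₀·Dx.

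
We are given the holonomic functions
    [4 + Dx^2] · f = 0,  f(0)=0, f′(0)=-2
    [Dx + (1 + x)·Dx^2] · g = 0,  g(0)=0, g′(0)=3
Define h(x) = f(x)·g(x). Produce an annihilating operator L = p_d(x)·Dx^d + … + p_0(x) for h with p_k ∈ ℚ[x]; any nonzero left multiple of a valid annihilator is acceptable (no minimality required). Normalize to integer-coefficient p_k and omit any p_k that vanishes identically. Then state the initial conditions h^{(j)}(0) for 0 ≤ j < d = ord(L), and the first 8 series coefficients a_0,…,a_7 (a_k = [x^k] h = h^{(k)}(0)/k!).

f: a_k = 0, -2, 0, 4/3, 0, -4/15, 0, 8/315, …
g: a_k = 0, 3, -3/2, 1, -3/4, 3/5, -1/2, 3/7, …
Product ⇒ symmetric product L₀, ord ≤ 4.
L = (168 + 864·x + 1456·x^2 + 1024·x^3 + 256·x^4) + (112 + 368·x + 384·x^2 + 128·x^3)·Dx + (102 + 464·x + 744·x^2 + 512·x^3 + 128·x^4)·Dx^2 + (28 + 92·x + 96·x^2 + 32·x^3)·Dx^3 + (15 + 62·x + 95·x^2 + 64·x^3 + 16·x^4)·Dx^4  (order 4).
h: a_k = 0, 0, -6, 3, 2, -1/2, -2/3, 2/5, …
ICs: h(0) = 0, h′(0) = 0, h′′(0) = -12, h′′′(0) = 18.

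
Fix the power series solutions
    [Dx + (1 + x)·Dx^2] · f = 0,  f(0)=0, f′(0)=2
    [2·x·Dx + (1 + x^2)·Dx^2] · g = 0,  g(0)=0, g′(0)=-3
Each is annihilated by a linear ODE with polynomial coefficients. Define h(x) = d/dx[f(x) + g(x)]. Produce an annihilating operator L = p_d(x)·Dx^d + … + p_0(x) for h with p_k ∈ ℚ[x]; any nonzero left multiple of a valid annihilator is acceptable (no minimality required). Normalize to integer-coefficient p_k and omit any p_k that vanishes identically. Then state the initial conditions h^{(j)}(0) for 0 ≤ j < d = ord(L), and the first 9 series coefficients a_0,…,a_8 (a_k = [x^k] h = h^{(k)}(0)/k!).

L = (-2 - 6·x + 6·x^2 + 2·x^3) + (-4 - 4·x + 12·x^3 + 4·x^4)·Dx + (-1 + x + 2·x^2 + 2·x^3 + 3·x^4 + x^5)·Dx^2  (order 2).
h: a_k = -1, -2, 5, -2, -1, -2, 5, -2, -1, …
ICs: h(0) = -1, h′(0) = -2.

f: a_k = 0, 2, -1, 2/3, -1/2, 2/5, -1/3, 2/7, -1/4, …
g: a_k = 0, -3, 0, 1, 0, -3/5, 0, 3/7, 0, …
L₀ := lclm(L_f,L_g); ord L₀ ≤ 2+2.
h=h₀': d/dx-closure on L₀ ⇒ L.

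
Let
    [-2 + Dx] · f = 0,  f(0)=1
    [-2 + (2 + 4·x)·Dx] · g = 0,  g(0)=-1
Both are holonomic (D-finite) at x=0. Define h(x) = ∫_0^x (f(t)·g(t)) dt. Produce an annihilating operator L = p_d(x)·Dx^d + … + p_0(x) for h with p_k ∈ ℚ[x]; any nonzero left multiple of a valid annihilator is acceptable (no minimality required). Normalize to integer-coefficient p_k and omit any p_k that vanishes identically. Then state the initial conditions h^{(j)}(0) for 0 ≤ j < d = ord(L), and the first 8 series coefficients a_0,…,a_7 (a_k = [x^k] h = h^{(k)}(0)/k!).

f: a_k = 1, 2, 2, 4/3, 2/3, 4/15, 4/45, 8/315, …
g: a_k = -1, -1, 1/2, -1/2, 5/8, -7/8, 21/16, -33/16, …
L₀ := L_f ⊗_s L_g (sym. prod.), ord ≤ 1.
Integrate: L := L₀·Dx.
L = (-3 - 4·x)·Dx + (1 + 2·x)·Dx^2  (order 2).
h: a_k = 0, -1, -3/2, -7/6, -17/24, -11/40, -107/720, 89/5040, …
ICs: h(0) = 0, h′(0) = -1.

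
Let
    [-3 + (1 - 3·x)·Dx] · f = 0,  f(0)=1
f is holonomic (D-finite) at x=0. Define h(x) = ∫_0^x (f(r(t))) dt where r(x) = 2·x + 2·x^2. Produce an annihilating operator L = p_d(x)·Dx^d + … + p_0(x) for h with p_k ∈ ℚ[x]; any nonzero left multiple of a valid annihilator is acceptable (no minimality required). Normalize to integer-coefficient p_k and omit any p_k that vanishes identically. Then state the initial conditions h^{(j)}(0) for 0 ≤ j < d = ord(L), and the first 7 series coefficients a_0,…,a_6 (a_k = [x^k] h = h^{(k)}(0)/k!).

L = (6 + 12·x)·Dx + (-1 + 6·x + 6·x^2)·Dx^2  (order 2).
h: a_k = 0, 1, 3, 14, 72, 396, 2268, …
ICs: h(0) = 0, h′(0) = 1.

f: a_k = 1, 3, 9, 27, 81, 243, 729, …
L₀ from L_f via x↦r, Dx↦r'^{-1}Dx.
h=∫₀ˣh₀: take L = L₀·Dx.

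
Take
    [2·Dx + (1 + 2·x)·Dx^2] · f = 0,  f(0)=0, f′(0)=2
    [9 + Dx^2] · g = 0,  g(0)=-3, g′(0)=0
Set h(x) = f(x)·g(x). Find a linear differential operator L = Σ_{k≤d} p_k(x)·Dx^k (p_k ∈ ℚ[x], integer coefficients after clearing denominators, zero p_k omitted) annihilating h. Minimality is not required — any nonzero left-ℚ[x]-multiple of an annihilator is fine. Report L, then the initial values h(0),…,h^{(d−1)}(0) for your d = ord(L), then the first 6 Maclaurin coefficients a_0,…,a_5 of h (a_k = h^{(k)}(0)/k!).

f: a_k = 0, 2, -2, 8/3, -4, 32/5, …
g: a_k = -3, 0, 27/2, 0, -81/8, 0, …
L₀ := L_f ⊗_s L_g (sym. prod.), ord ≤ 4.
L = (63 + 1053·x + 3969·x^2 + 5832·x^3 + 2916·x^4) + (63 + 450·x + 972·x^2 + 648·x^3)·Dx + (25 + 270·x + 918·x^2 + 1296·x^3 + 648·x^4)·Dx^2 + (7 + 50·x + 108·x^2 + 72·x^3)·Dx^3 + (2 + 17·x + 53·x^2 + 72·x^3 + 36·x^4)·Dx^4  (order 4).
h: a_k = 0, -6, 6, 19, -15, -69/20, …
ICs: h(0) = 0, h′(0) = -6, h′′(0) = 12, h′′′(0) = 114.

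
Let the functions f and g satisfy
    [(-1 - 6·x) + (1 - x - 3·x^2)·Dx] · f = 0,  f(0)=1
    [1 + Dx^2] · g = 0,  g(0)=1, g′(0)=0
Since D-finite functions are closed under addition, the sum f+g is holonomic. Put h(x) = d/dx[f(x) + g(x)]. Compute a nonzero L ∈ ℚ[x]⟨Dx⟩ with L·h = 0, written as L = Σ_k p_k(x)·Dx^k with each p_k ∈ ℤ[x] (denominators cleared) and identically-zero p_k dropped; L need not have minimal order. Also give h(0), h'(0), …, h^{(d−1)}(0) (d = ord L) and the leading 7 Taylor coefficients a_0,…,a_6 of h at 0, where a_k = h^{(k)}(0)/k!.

f: a_k = 1, 1, 4, 7, 19, 40, 97, …
g: a_k = 1, 0, -1/2, 0, 1/24, 0, -1/720, …
Sum ⇒ L₀ = lclm(L_f,L_g) in ℚ(x)⟨Dx⟩.
h₀' ⇒ L via d/dx closure of L₀.
L = (464 + 2522·x + 8618·x^2 + 6330·x^3 + 9630·x^4 + 486·x^5 + 486·x^6) + (-43 - 249·x + 114·x^2 + 559·x^3 + 1500·x^4 + 1863·x^5 + 189·x^6 + 162·x^7)·Dx + (464 + 2522·x + 8618·x^2 + 6330·x^3 + 9630·x^4 + 486·x^5 + 486·x^6)·Dx^2 + (-43 - 249·x + 114·x^2 + 559·x^3 + 1500·x^4 + 1863·x^5 + 189·x^6 + 162·x^7)·Dx^3  (order 3).
h: a_k = 1, 7, 21, 457/6, 200, 69839/120, 1519, …
ICs: h(0) = 1, h′(0) = 7, h′′(0) = 42.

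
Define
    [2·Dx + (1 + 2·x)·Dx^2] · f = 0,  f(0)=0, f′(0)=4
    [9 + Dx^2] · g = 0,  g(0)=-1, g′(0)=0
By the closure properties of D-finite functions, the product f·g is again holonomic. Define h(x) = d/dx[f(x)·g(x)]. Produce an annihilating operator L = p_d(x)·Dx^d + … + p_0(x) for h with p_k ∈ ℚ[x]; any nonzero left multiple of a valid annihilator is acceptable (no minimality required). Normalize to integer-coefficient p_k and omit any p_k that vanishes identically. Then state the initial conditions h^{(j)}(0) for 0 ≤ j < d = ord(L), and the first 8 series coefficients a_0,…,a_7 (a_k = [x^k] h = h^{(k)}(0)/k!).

f: a_k = 0, 4, -4, 16/3, -8, 64/5, -64/3, 256/7, …
g: a_k = -1, 0, 9/2, 0, -27/8, 0, 81/80, 0, …
Sym-product of L_f,L_g gives L₀ (≤ ord 4).
Derive L from L₀ (diff closure).
L = (-1890 - 5103·x + 24057·x^2 + 163296·x^3 + 344088·x^4 + 314928·x^5 + 104976·x^6) + (-297 + 1998·x + 19440·x^2 + 51840·x^3 + 58320·x^4 + 23328·x^5)·Dx + (-147 + 738·x + 11106·x^2 + 44064·x^3 + 80352·x^4 + 69984·x^5 + 23328·x^6)·Dx^2 + (-33 + 222·x + 2160·x^2 + 5760·x^3 + 6480·x^4 + 2592·x^5)·Dx^3 + (7 + 145·x + 937·x^2 + 2880·x^3 + 4680·x^4 + 3888·x^5 + 1296·x^6)·Dx^4  (order 4).
h: a_k = -4, 8, 38, -40, -23/2, -7, 991/20, -362/5, …
ICs: h(0) = -4, h′(0) = 8, h′′(0) = 76, h′′′(0) = -240.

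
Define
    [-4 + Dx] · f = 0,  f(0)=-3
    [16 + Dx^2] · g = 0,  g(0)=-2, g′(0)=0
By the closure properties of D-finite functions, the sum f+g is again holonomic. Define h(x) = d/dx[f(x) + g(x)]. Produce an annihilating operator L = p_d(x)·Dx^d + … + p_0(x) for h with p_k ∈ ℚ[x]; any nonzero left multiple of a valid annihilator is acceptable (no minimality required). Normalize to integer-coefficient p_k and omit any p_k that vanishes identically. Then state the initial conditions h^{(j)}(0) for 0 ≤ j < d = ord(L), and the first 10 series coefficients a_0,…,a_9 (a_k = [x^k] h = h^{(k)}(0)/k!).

f: a_k = -3, -12, -24, -32, -32, -128/5, -256/15, -1024/105, -512/105, -2048/945, …
g: a_k = -2, 0, 16, 0, -64/3, 0, 512/45, 0, -1024/315, 0, …
Sum ⇒ L₀ = lclm(L_f,L_g) in ℚ(x)⟨Dx⟩.
h₀' ⇒ L via d/dx closure of L₀.
L = 64 - 16·Dx + 4·Dx^2 - Dx^3  (order 3).
h: a_k = -12, -16, -96, -640/3, -128, -512/15, -1024/15, -4096/63, -2048/105, -8192/2835, …
ICs: h(0) = -12, h′(0) = -16, h′′(0) = -192.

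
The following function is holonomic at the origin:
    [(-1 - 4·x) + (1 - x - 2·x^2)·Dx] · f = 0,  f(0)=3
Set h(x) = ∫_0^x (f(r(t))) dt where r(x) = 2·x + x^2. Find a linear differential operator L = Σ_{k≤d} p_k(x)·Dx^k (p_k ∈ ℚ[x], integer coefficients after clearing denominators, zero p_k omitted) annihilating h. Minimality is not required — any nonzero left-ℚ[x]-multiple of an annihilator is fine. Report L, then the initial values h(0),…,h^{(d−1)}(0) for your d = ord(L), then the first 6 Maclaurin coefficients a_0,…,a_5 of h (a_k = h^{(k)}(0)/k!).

L = (2 + 16·x + 8·x^2)·Dx + (-1 + 3·x + 6·x^2 + 2·x^3)·Dx^2  (order 2).
h: a_k = 0, 3, 3, 13, 39, 717/5, …
ICs: h(0) = 0, h′(0) = 3.

f: a_k = 3, 3, 9, 15, 33, 63, …
Change of var in L_f (x↦r) gives L₀.
∫: right-multiply L₀ by Dx.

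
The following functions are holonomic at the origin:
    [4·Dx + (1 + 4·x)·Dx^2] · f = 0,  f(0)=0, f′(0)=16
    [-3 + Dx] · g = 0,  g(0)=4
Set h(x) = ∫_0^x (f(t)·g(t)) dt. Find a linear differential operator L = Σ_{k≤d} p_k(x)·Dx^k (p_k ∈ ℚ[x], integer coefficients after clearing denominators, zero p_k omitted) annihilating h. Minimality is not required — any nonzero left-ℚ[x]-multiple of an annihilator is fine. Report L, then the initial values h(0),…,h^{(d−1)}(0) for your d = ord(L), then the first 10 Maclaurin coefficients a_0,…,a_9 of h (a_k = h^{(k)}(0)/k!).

L = (-3 + 36·x)·Dx + (-2 - 24·x)·Dx^2 + (1 + 4·x)·Dx^3  (order 3).
h: a_k = 0, 0, 32, 64/3, 184/3, -288/5, 3452/15, -13400/21, 138043/70, -279988/45, …
ICs: h(0) = 0, h′(0) = 0, h′′(0) = 64.

f: a_k = 0, 16, -32, 256/3, -256, 4096/5, -8192/3, 65536/7, -32768, 1048576/9, …
g: a_k = 4, 12, 18, 18, 27/2, 81/10, 81/20, 243/140, 729/1120, 243/1120, …
h₀=f·g: eliminate ⇒ L₀, order ≤ 2·1.
h=∫₀ˣh₀: take L = L₀·Dx.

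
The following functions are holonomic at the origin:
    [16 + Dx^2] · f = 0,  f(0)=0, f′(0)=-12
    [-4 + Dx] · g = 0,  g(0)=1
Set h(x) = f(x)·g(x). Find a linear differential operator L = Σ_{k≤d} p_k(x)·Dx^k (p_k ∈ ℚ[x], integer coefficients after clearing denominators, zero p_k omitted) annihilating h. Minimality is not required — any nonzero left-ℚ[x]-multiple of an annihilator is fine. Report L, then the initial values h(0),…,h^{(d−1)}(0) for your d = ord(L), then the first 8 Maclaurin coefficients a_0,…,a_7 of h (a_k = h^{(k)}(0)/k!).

L = 32 - 8·Dx + Dx^2  (order 2).
h: a_k = 0, -12, -48, -64, 0, 512/5, 2048/15, 8192/105, …
ICs: h(0) = 0, h′(0) = -12.

f: a_k = 0, -12, 0, 32, 0, -128/5, 0, 1024/105, …
g: a_k = 1, 4, 8, 32/3, 32/3, 128/15, 256/45, 1024/315, …
h₀=f·g: eliminate ⇒ L₀, order ≤ 2·1.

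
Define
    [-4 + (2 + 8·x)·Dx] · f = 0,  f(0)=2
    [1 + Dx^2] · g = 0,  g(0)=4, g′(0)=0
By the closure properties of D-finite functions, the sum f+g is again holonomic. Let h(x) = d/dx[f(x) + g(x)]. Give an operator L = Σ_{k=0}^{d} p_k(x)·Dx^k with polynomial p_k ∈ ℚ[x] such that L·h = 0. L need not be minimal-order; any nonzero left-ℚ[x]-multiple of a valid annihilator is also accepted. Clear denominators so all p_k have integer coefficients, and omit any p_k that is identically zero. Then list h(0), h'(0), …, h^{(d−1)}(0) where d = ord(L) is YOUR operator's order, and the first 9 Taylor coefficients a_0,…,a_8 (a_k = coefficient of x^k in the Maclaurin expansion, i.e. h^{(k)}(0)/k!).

L = (-122 - 16·x - 32·x^2) + (-13 - 60·x - 48·x^2 - 64·x^3)·Dx + (-122 - 16·x - 32·x^2)·Dx^2 + (-13 - 60·x - 48·x^2 - 64·x^3)·Dx^3  (order 3).
h: a_k = 4, -12, 24, -238/3, 280, -30241/30, 3696, -17297279/1260, 51480, …
ICs: h(0) = 4, h′(0) = -12, h′′(0) = 48.

f: a_k = 2, 4, -4, 8, -20, 56, -168, 528, -1716, …
g: a_k = 4, 0, -2, 0, 1/6, 0, -1/180, 0, 1/10080, …
f+g: L₀ = lclm(L_f,L_g), ord ≤ 1+2.
h₀' ⇒ L via d/dx closure of L₀.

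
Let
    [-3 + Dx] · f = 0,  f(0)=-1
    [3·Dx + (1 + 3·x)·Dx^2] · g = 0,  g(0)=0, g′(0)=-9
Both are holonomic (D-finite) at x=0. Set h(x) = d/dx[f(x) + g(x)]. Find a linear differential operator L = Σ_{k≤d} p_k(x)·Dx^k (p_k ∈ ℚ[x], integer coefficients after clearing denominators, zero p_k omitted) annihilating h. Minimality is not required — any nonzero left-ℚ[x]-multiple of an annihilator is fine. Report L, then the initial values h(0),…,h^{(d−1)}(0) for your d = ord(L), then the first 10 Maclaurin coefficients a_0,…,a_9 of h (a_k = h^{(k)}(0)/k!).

f: a_k = -1, -3, -9/2, -9/2, -27/8, -81/40, -81/80, -243/560, -729/4480, -243/4480, …
g: a_k = 0, -9, 27/2, -27, 243/4, -729/5, 729/2, -6561/7, 19683/8, -6561, …
f+g: L₀ = lclm(L_f,L_g), ord ≤ 1+2.
h=h₀': d/dx-closure on L₀ ⇒ L.
L = (-27 - 27·x) + (3 - 18·x - 27·x^2)·Dx + (2 + 9·x + 9·x^2)·Dx^2  (order 2).
h: a_k = -12, 18, -189/2, 459/2, -5913/8, 87237/40, -525123/80, 11021751/560, -264541707/4480, 793617831/4480, …
ICs: h(0) = -12, h′(0) = 18.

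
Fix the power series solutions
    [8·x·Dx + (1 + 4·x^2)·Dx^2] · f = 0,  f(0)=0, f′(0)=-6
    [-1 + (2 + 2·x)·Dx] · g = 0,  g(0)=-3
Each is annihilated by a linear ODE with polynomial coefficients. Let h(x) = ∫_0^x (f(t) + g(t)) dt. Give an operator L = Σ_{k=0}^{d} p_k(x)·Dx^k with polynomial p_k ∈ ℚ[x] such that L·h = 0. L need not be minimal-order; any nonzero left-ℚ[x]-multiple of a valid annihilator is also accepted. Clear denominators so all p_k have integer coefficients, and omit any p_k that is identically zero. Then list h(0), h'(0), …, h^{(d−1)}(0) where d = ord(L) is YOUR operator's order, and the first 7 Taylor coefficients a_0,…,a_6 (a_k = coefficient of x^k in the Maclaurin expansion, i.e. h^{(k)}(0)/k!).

f: a_k = 0, -6, 0, 8, 0, -96/5, 0, …
g: a_k = -3, -3/2, 3/8, -3/16, 15/128, -21/256, 63/1024, …
Weyl lclm of L_f,L_g ⇒ L₀ (ord ≤ 3).
h=∫₀ˣh₀: take L = L₀·Dx.
L = (-16 - 40·x + 192·x^2 + 96·x^3)·Dx^2 + (-35 - 64·x + 328·x^2 + 768·x^3 + 336·x^4)·Dx^3 + (-2 + 30·x + 48·x^2 + 144·x^3 + 224·x^4 + 96·x^5)·Dx^4  (order 4).
h: a_k = 0, -3, -15/4, 1/8, 125/64, 3/128, -8227/2560, …
ICs: h(0) = 0, h′(0) = -3, h′′(0) = -15/2, h′′′(0) = 3/4.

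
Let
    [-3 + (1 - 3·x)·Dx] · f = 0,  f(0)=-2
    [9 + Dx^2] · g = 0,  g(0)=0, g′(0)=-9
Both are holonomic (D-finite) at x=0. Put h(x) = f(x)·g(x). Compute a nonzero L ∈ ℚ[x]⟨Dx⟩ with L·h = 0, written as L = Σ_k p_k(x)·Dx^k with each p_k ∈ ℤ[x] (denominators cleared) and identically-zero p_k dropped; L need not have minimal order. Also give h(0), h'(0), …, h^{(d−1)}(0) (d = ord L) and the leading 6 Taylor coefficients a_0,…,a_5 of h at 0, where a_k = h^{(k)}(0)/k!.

f: a_k = -2, -6, -18, -54, -162, -486, …
g: a_k = 0, -9, 0, 27/2, 0, -243/40, …
h₀=f·g: eliminate ⇒ L₀, order ≤ 1·2.
L = (-9 + 27·x) + 6·Dx + (-1 + 3·x)·Dx^2  (order 2).
h: a_k = 0, 18, 54, 135, 405, 24543/20, …
ICs: h(0) = 0, h′(0) = 18.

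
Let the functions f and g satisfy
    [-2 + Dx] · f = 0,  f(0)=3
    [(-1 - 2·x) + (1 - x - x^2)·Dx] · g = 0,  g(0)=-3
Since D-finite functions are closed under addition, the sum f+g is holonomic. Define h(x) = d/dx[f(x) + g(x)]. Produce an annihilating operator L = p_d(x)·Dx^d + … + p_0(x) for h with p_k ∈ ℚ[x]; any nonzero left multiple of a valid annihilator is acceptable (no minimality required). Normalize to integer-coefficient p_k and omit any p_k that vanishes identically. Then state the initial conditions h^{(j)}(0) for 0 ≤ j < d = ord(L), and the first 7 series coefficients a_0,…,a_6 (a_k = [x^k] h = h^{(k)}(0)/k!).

L = (10 + 44·x + 44·x^2 + 48·x^3 + 12·x^4) + (-7 - 24·x - 28·x^2 - 12·x^3 + 10·x^4 + 4·x^5)·Dx + (1 + x + 3·x^2 - 6·x^3 - 8·x^4 - 2·x^5)·Dx^2  (order 2).
h: a_k = 3, 0, -15, -52, -116, -1162/5, -6607/15, …
ICs: h(0) = 3, h′(0) = 0.

f: a_k = 3, 6, 6, 4, 2, 4/5, 4/15, …
g: a_k = -3, -3, -6, -9, -15, -24, -39, …
L₀ := lclm(L_f,L_g); ord L₀ ≤ 1+1.
Derive L from L₀ (diff closure).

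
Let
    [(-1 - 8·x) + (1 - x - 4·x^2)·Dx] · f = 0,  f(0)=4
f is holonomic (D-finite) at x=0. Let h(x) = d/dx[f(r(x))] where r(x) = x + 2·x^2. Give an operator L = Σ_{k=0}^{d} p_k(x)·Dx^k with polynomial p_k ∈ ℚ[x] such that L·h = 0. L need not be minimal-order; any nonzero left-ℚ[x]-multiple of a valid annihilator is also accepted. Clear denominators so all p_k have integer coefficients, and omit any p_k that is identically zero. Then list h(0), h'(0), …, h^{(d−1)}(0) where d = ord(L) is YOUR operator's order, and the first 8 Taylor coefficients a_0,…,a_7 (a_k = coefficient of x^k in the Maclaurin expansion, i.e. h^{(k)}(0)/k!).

L = (14 + 20·x + 120·x^2 + 320·x^3 + 320·x^4) + (-1 - 3·x + 10·x^2 + 40·x^3 + 80·x^4 + 64·x^5)·Dx  (order 1).
h: a_k = 4, 56, 348, 1648, 8100, 38376, 171948, 763616, …
ICs: h(0) = 4.

f: a_k = 4, 4, 20, 36, 116, 260, 724, 1764, …
Substitute x→r, Dx→(1/r')Dx; clear ⇒ L₀.
Differentiate: ansatz ord ≤ ord L₀ ⇒ L.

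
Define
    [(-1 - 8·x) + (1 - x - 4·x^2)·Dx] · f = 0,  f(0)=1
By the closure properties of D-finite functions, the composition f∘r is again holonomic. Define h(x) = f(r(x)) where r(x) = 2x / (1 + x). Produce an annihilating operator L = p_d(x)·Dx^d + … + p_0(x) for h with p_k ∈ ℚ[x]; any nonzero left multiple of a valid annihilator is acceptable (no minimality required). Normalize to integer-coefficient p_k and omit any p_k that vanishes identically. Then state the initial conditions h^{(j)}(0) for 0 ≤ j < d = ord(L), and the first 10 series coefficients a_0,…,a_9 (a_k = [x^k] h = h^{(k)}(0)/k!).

f: a_k = 1, 1, 5, 9, 29, 65, 181, 441, 1165, 2929, …
h₀=f(r): pull back L_f along r ⇒ L₀.
L = (2 + 34·x) + (-1 - x + 17·x^2 + 17·x^3)·Dx  (order 1).
h: a_k = 1, 2, 18, 34, 306, 578, 5202, 9826, 88434, 167042, …
ICs: h(0) = 1.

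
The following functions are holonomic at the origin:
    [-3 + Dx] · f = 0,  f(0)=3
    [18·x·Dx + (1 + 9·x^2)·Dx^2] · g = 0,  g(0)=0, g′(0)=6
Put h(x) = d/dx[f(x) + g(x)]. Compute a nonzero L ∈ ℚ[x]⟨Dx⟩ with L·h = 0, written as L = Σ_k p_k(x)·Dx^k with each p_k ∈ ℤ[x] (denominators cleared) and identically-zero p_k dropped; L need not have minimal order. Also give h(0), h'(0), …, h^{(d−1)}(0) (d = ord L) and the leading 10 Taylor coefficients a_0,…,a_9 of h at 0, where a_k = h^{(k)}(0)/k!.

L = (18 - 108·x - 162·x^2) + (-9 + 27·x + 27·x^2 - 81·x^3)·Dx + (1 + 3·x + 9·x^2 + 27·x^3)·Dx^2  (order 2).
h: a_k = 15, 27, -27/2, 81/2, 4131/8, 729/40, -349191/80, 2187/560, 176366241/4480, 2187/4480, …
ICs: h(0) = 15, h′(0) = 27.

f: a_k = 3, 9, 27/2, 27/2, 81/8, 243/40, 243/80, 729/560, 2187/4480, 729/4480, …
g: a_k = 0, 6, 0, -18, 0, 486/5, 0, -4374/7, 0, 4374, …
L₀ := lclm(L_f,L_g); ord L₀ ≤ 1+2.
Derive L from L₀ (diff closure).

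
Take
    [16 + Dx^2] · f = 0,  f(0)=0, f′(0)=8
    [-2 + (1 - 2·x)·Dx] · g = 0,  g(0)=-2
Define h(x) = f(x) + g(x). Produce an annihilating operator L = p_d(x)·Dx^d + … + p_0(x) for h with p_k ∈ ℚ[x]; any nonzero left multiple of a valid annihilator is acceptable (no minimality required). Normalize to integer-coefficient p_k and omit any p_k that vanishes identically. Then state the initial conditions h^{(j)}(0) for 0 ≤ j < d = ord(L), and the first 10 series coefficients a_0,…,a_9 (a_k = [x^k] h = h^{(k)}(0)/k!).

f: a_k = 0, 8, 0, -64/3, 0, 256/15, 0, -2048/315, 0, 4096/2835, …
g: a_k = -2, -4, -8, -16, -32, -64, -128, -256, -512, -1024, …
Weyl lclm of L_f,L_g ⇒ L₀ (ord ≤ 3).
L = (-160 + 256·x - 256·x^2) + (48 - 224·x + 384·x^2 - 256·x^3)·Dx + (-10 + 16·x - 16·x^2)·Dx^2 + (3 - 14·x + 24·x^2 - 16·x^3)·Dx^3  (order 3).
h: a_k = -2, 4, -8, -112/3, -32, -704/15, -128, -82688/315, -512, -2898944/2835, …
ICs: h(0) = -2, h′(0) = 4, h′′(0) = -16.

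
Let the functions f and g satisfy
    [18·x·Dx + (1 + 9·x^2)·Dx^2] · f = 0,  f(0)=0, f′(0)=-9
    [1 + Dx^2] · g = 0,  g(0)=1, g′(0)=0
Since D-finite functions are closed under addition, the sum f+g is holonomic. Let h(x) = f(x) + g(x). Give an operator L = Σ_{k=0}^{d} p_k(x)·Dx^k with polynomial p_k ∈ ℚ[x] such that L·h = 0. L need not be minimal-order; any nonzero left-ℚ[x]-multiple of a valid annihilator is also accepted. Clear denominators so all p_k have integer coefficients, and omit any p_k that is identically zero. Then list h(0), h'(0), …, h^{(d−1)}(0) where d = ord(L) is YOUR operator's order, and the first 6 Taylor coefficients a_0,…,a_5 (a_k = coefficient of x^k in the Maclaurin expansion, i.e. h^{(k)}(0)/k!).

f: a_k = 0, -9, 0, 27, 0, -729/5, …
g: a_k = 1, 0, -1/2, 0, 1/24, 0, …
h₀=f+g: left-lcm gives L₀, ord ≤ 4.
L = (-1926·x + 17820·x^3 + 1458·x^5)·Dx + (-17 + 351·x^2 + 4617·x^4 + 729·x^6)·Dx^2 + (-1926·x + 17820·x^3 + 1458·x^5)·Dx^3 + (-17 + 351·x^2 + 4617·x^4 + 729·x^6)·Dx^4  (order 4).
h: a_k = 1, -9, -1/2, 27, 1/24, -729/5, …
ICs: h(0) = 1, h′(0) = -9, h′′(0) = -1, h′′′(0) = 162.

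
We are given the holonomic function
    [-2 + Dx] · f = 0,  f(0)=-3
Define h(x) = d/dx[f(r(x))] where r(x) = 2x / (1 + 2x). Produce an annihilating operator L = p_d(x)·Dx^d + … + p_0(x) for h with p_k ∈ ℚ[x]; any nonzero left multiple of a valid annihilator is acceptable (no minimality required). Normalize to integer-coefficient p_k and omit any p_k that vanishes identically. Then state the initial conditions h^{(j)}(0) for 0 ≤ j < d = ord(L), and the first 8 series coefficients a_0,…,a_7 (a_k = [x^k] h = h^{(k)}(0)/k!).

f: a_k = -3, -6, -6, -4, -2, -4/5, -4/15, -8/105, …
Substitute x→r, Dx→(1/r')Dx; clear ⇒ L₀.
h₀' ⇒ L via d/dx closure of L₀.
L = -8·x + (-1 - 4·x - 4·x^2)·Dx  (order 1).
h: a_k = -12, 0, 48, -128, 192, -512/5, -1280/3, 65536/35, …
ICs: h(0) = -12.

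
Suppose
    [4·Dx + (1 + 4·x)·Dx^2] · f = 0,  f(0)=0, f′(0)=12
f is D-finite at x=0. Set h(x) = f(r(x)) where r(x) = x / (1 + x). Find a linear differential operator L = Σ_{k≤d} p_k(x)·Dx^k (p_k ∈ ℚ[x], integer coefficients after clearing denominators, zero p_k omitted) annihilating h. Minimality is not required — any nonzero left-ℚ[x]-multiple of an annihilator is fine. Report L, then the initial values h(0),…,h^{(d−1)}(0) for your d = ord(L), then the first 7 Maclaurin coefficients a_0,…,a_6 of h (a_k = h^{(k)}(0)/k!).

L = (6 + 10·x)·Dx + (1 + 6·x + 5·x^2)·Dx^2  (order 2).
h: a_k = 0, 12, -36, 124, -468, 9372/5, -7812, …
ICs: h(0) = 0, h′(0) = 12.

f: a_k = 0, 12, -24, 64, -192, 3072/5, -2048, …
L₀ from L_f via x↦r, Dx↦r'^{-1}Dx.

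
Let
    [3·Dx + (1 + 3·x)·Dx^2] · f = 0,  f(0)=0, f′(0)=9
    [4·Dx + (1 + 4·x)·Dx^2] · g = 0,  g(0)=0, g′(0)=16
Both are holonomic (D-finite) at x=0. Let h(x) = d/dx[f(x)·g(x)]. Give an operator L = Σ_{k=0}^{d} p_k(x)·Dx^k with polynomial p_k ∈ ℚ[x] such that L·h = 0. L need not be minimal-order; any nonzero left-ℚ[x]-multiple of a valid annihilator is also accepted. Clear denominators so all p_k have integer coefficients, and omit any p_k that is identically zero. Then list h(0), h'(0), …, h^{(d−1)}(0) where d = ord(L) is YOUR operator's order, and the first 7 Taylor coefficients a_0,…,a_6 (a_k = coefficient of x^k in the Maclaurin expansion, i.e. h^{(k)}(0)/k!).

L = (600 + 4032·x + 6912·x^2) + (854 + 8808·x + 30240·x^2 + 34560·x^3)·Dx + (172 + 2380·x + 12312·x^2 + 28224·x^3 + 24192·x^4)·Dx^2 + (7 + 122·x + 847·x^2 + 2928·x^3 + 5040·x^4 + 3456·x^5)·Dx^3  (order 3).
h: a_k = 0, 288, -1512, 6528, -26460, 522288/5, -2038008/5, …
ICs: h(0) = 0, h′(0) = 288, h′′(0) = -3024.

f: a_k = 0, 9, -27/2, 27, -243/4, 729/5, -729/2, …
g: a_k = 0, 16, -32, 256/3, -256, 4096/5, -8192/3, …
L₀ := L_f ⊗_s L_g (sym. prod.), ord ≤ 4.
Derive L from L₀ (diff closure).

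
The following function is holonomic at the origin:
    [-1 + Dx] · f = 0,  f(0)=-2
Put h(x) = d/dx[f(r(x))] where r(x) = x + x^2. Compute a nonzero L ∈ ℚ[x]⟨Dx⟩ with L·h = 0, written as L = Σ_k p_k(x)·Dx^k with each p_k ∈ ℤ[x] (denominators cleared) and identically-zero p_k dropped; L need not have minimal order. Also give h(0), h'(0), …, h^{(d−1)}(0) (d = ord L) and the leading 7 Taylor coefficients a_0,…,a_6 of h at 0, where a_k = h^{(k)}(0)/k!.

f: a_k = -2, -2, -1, -1/3, -1/12, -1/60, -1/360, …
h₀=f(r): pull back L_f along r ⇒ L₀.
Differentiate: ansatz ord ≤ ord L₀ ⇒ L.
L = (3 + 4·x + 4·x^2) + (-1 - 2·x)·Dx  (order 1).
h: a_k = -2, -6, -7, -25/3, -27/4, -331/60, -1303/360, …
ICs: h(0) = -2.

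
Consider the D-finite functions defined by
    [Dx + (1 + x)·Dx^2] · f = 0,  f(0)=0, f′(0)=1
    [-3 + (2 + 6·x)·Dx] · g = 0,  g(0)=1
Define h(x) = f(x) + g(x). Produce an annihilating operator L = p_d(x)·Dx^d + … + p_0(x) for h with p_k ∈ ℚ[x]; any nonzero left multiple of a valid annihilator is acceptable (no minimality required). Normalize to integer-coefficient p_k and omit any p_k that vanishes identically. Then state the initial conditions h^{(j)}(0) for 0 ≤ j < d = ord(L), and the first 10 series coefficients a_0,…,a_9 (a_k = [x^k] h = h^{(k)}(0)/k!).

f: a_k = 0, 1, -1/2, 1/3, -1/4, 1/5, -1/6, 1/7, -1/8, 1/9, …
g: a_k = 1, 3/2, -9/8, 27/16, -405/128, 1701/256, -15309/1024, 72171/2048, -2814669/32768, 14073345/65536, …
L₀ := lclm(L_f,L_g); ord L₀ ≤ 2+1.
L = (-15 + 9·x)·Dx + (-19 - 6·x + 45·x^2)·Dx^2 + (-2 - 2·x + 18·x^2 + 18·x^3)·Dx^3  (order 3).
h: a_k = 1, 5/2, -13/8, 97/48, -437/128, 8761/1280, -46439/3072, 507245/14336, -2818765/32768, 126725641/589824, …
ICs: h(0) = 1, h′(0) = 5/2, h′′(0) = -13/4.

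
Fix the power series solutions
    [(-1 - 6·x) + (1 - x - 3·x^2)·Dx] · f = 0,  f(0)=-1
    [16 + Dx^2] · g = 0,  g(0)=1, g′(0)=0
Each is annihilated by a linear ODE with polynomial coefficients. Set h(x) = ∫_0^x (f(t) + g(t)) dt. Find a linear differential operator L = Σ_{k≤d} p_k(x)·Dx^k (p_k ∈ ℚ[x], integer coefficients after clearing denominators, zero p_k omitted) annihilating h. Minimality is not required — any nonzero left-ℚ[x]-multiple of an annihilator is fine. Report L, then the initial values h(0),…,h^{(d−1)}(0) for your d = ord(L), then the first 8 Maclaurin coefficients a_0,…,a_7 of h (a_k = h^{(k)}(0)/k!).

f: a_k = -1, -1, -4, -7, -19, -40, -97, -217, …
g: a_k = 1, 0, -8, 0, 32/3, 0, -256/45, 0, …
L₀ := lclm(L_f,L_g); ord L₀ ≤ 1+2.
∫: right-multiply L₀ by Dx.
L = (464 + 2816·x + 416·x^2 + 2112·x^3 + 5760·x^4 + 6912·x^5)·Dx + (-192 + 304·x + 672·x^2 - 1312·x^3 - 1008·x^4 + 3456·x^5 + 3456·x^6)·Dx^2 + (29 + 176·x + 26·x^2 + 132·x^3 + 360·x^4 + 432·x^5)·Dx^3 + (-12 + 19·x + 42·x^2 - 82·x^3 - 63·x^4 + 216·x^5 + 216·x^6)·Dx^4  (order 4).
h: a_k = 0, 0, -1/2, -4, -7/4, -5/3, -20/3, -4621/315, …
ICs: h(0) = 0, h′(0) = 0, h′′(0) = -1, h′′′(0) = -24.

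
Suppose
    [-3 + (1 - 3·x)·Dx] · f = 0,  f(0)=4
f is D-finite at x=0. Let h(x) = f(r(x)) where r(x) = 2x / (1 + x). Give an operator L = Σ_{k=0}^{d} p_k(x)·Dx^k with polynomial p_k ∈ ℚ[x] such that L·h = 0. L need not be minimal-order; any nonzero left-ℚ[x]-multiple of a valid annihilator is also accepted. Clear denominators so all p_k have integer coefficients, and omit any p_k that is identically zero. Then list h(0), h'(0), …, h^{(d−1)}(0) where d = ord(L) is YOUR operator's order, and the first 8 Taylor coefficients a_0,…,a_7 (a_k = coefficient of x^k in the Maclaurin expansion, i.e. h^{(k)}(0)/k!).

L = 6 + (-1 + 4·x + 5·x^2)·Dx  (order 1).
h: a_k = 4, 24, 120, 600, 3000, 15000, 75000, 375000, …
ICs: h(0) = 4.

f: a_k = 4, 12, 36, 108, 324, 972, 2916, 8748, …
f∘r: x↦r, Dx↦Dx/r' in L_f ⇒ L₀.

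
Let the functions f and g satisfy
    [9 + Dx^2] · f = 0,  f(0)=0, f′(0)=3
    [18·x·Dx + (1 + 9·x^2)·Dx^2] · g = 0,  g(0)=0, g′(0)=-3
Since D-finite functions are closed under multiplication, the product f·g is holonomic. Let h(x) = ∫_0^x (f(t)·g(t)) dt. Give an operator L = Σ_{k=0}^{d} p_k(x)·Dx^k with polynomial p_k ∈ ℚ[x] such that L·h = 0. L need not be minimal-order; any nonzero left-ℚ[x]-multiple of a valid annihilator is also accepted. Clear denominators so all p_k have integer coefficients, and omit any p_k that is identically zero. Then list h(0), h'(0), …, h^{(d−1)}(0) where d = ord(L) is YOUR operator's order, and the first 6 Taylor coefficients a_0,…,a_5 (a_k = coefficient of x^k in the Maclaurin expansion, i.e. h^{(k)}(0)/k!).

f: a_k = 0, 3, 0, -9/2, 0, 81/40, …
g: a_k = 0, -3, 0, 9, 0, -243/5, …
h₀=f·g: eliminate ⇒ L₀, order ≤ 2·2.
h=∫₀ˣh₀: take L = L₀·Dx.
L = (810 + 18954·x^2 + 72171·x^4 + 236196·x^6 + 531441·x^8)·Dx + (972·x + 14580·x^3 + 78732·x^5 + 236196·x^7)·Dx^2 + (108 + 2592·x^2 + 13122·x^4 + 52488·x^6 + 118098·x^8)·Dx^3 + (108·x + 1620·x^3 + 8748·x^5 + 26244·x^7)·Dx^4 + (2 + 54·x^2 + 567·x^4 + 2916·x^6 + 6561·x^8)·Dx^5  (order 5).
h: a_k = 0, 0, 0, -3, 0, 81/10, …
ICs: h(0) = 0, h′(0) = 0, h′′(0) = 0, h′′′(0) = -18, h′′′′(0) = 0.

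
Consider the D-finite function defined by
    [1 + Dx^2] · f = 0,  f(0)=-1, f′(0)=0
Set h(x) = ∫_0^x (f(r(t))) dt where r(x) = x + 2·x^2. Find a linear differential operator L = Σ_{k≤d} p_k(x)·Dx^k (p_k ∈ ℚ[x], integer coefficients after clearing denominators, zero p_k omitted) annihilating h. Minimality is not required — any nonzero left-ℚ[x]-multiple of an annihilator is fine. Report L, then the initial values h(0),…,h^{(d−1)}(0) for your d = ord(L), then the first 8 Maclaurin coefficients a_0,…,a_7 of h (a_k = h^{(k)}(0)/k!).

L = (1 + 12·x + 48·x^2 + 64·x^3)·Dx - 4·Dx^2 + (1 + 4·x)·Dx^3  (order 3).
h: a_k = 0, -1, 0, 1/6, 1/2, 47/120, -1/18, -719/5040, …
ICs: h(0) = 0, h′(0) = -1, h′′(0) = 0.

f: a_k = -1, 0, 1/2, 0, -1/24, 0, 1/720, 0, …
L₀ from L_f via x↦r, Dx↦r'^{-1}Dx.
∫: right-multiply L₀ by Dx.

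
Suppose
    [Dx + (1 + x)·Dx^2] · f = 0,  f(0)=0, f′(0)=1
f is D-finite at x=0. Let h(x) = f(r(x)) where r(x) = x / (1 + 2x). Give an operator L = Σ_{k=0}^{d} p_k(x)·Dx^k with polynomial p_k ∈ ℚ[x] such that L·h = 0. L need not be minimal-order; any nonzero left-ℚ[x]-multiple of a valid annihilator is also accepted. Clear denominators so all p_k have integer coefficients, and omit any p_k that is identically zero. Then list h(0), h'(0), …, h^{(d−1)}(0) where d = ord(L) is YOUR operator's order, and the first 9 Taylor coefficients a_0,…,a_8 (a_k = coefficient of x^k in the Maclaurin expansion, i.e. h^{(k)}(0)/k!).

f: a_k = 0, 1, -1/2, 1/3, -1/4, 1/5, -1/6, 1/7, -1/8, …
L₀ from L_f via x↦r, Dx↦r'^{-1}Dx.
L = (5 + 12·x)·Dx + (1 + 5·x + 6·x^2)·Dx^2  (order 2).
h: a_k = 0, 1, -5/2, 19/3, -65/4, 211/5, -665/6, 2059/7, -6305/8, …
ICs: h(0) = 0, h′(0) = 1.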